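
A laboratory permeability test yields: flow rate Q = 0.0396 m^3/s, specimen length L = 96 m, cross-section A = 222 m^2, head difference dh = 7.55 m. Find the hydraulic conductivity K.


From K = Q*L / (A*dh):
Numerator: Q*L = 0.0396 * 96 = 3.8016.
Denominator: A*dh = 222 * 7.55 = 1676.1.
K = 3.8016 / 1676.1 = 0.002268 m/s.

0.002268


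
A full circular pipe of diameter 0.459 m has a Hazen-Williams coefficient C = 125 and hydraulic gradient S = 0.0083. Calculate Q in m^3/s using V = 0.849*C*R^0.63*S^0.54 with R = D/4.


For a full circular pipe, R = D/4 = 0.459/4 = 0.1148 m.
V = 0.849 * 125 * 0.1148^0.63 * 0.0083^0.54
  = 0.849 * 125 * 0.255649 * 0.075215
  = 2.0406 m/s.
Pipe area A = pi*D^2/4 = pi*0.459^2/4 = 0.1655 m^2.
Q = A * V = 0.1655 * 2.0406 = 0.3377 m^3/s.

0.3377


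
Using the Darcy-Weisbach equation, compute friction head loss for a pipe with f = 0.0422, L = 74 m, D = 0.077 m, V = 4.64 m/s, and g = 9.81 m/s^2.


Darcy-Weisbach equation: h_f = f * (L/D) * V^2/(2g).
f * L/D = 0.0422 * 74/0.077 = 40.5558.
V^2/(2g) = 4.64^2 / (2*9.81) = 21.5296 / 19.62 = 1.0973 m.
h_f = 40.5558 * 1.0973 = 44.503 m.

44.503


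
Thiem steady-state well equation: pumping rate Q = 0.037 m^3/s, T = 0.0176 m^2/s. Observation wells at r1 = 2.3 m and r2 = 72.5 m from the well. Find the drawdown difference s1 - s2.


Thiem equation: s1 - s2 = Q/(2*pi*T) * ln(r2/r1).
ln(r2/r1) = ln(72.5/2.3) = 3.4507.
Q/(2*pi*T) = 0.037 / (2*pi*0.0176) = 0.037 / 0.1106 = 0.3346.
s1 - s2 = 0.3346 * 3.4507 = 1.1546 m.

1.1546


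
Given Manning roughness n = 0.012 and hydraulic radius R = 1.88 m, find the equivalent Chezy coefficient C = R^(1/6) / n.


The Chezy coefficient relates to Manning's n through C = R^(1/6) / n.
R^(1/6) = 1.88^(1/6) = 1.110946.
C = 1.110946 / 0.012 = 92.58 m^(1/2)/s.

92.58


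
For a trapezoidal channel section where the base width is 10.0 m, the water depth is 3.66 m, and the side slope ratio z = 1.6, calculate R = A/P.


For a trapezoidal section with side slope z:
A = (b + z*y)*y = (10.0 + 1.6*3.66)*3.66 = 58.033 m^2.
P = b + 2*y*sqrt(1 + z^2) = 10.0 + 2*3.66*sqrt(1 + 1.6^2) = 23.811 m.
R = A/P = 58.033 / 23.811 = 2.4372 m.

2.4372


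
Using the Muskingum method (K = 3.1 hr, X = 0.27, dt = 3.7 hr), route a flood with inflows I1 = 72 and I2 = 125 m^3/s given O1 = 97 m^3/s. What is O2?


Muskingum coefficients:
denom = 2*K*(1-X) + dt = 2*3.1*(1-0.27) + 3.7 = 8.226.
C0 = (dt - 2*K*X)/denom = (3.7 - 2*3.1*0.27)/8.226 = 0.2463.
C1 = (dt + 2*K*X)/denom = (3.7 + 2*3.1*0.27)/8.226 = 0.6533.
C2 = (2*K*(1-X) - dt)/denom = 0.1004.
O2 = C0*I2 + C1*I1 + C2*O1
   = 0.2463*125 + 0.6533*72 + 0.1004*97
   = 87.56 m^3/s.

87.56


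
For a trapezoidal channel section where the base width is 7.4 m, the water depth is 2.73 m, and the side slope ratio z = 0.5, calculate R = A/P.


For a trapezoidal section with side slope z:
A = (b + z*y)*y = (7.4 + 0.5*2.73)*2.73 = 23.928 m^2.
P = b + 2*y*sqrt(1 + z^2) = 7.4 + 2*2.73*sqrt(1 + 0.5^2) = 13.504 m.
R = A/P = 23.928 / 13.504 = 1.7719 m.

1.7719


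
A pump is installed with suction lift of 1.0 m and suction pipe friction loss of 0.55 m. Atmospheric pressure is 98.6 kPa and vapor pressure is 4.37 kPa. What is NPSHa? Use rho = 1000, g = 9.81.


NPSHa = p_atm/(rho*g) - z_s - hf_s - p_vap/(rho*g).
p_atm/(rho*g) = 98.6*1000 / (1000*9.81) = 10.051 m.
p_vap/(rho*g) = 4.37*1000 / (1000*9.81) = 0.445 m.
NPSHa = 10.051 - 1.0 - 0.55 - 0.445
      = 8.06 m.

8.06


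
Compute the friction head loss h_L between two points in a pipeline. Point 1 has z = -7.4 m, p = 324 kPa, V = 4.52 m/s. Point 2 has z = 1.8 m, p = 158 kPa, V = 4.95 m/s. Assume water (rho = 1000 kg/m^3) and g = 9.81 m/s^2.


Total head at each section: H = z + p/(rho*g) + V^2/(2g).
H1 = -7.4 + 324*1000/(1000*9.81) + 4.52^2/(2*9.81)
   = -7.4 + 33.028 + 1.0413
   = 26.669 m.
H2 = 1.8 + 158*1000/(1000*9.81) + 4.95^2/(2*9.81)
   = 1.8 + 16.106 + 1.2489
   = 19.155 m.
h_L = H1 - H2 = 26.669 - 19.155 = 7.514 m.

7.514


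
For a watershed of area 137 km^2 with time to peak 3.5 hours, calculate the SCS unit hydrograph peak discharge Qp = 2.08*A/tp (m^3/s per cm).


SCS formula: Qp = 2.08 * A / tp.
Qp = 2.08 * 137 / 3.5
   = 284.96 / 3.5
   = 81.42 m^3/s per cm.

81.42


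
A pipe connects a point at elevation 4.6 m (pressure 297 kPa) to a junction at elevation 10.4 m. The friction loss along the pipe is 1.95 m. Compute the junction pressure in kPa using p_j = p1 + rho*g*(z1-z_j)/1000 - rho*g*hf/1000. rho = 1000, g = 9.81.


Junction pressure: p_j = p1 + rho*g*(z1 - z_j)/1000 - rho*g*hf/1000.
Elevation term = 1000*9.81*(4.6 - 10.4)/1000 = -56.898 kPa.
Friction term = 1000*9.81*1.95/1000 = 19.13 kPa.
p_j = 297 + -56.898 - 19.13 = 220.97 kPa.

220.97


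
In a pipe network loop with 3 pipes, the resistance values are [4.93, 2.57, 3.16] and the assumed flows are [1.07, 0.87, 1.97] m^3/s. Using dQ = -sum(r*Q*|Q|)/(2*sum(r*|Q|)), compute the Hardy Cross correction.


Numerator terms (r*Q*|Q|): 4.93*1.07*|1.07| = 5.6444; 2.57*0.87*|0.87| = 1.9452; 3.16*1.97*|1.97| = 12.2636.
Sum of numerator = 19.8532.
Denominator terms (r*|Q|): 4.93*|1.07| = 5.2751; 2.57*|0.87| = 2.2359; 3.16*|1.97| = 6.2252.
2 * sum of denominator = 2 * 13.7362 = 27.4724.
dQ = -19.8532 / 27.4724 = -0.7227 m^3/s.

-0.7227


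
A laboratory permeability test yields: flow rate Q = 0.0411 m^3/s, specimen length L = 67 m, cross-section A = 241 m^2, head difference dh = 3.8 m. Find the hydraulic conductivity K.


From K = Q*L / (A*dh):
Numerator: Q*L = 0.0411 * 67 = 2.7537.
Denominator: A*dh = 241 * 3.8 = 915.8.
K = 2.7537 / 915.8 = 0.003007 m/s.

0.003007


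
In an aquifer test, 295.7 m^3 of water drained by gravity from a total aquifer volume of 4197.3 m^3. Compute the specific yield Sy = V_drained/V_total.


Specific yield Sy = Volume drained / Total volume.
Sy = 295.7 / 4197.3
   = 0.0705.

0.0705


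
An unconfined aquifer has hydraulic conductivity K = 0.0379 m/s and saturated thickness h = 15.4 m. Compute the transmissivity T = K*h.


Transmissivity is defined as T = K * h.
T = 0.0379 * 15.4
  = 0.5837 m^2/s.

0.5837


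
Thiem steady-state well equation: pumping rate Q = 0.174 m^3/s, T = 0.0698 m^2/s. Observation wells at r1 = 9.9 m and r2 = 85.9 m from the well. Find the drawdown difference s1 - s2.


Thiem equation: s1 - s2 = Q/(2*pi*T) * ln(r2/r1).
ln(r2/r1) = ln(85.9/9.9) = 2.1606.
Q/(2*pi*T) = 0.174 / (2*pi*0.0698) = 0.174 / 0.4386 = 0.3967.
s1 - s2 = 0.3967 * 2.1606 = 0.8572 m.

0.8572


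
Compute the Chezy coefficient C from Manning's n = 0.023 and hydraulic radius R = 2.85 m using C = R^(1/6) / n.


The Chezy coefficient relates to Manning's n through C = R^(1/6) / n.
R^(1/6) = 2.85^(1/6) = 1.190714.
C = 1.190714 / 0.023 = 51.77 m^(1/2)/s.

51.77


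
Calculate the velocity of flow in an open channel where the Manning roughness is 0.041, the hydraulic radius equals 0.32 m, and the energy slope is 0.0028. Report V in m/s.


Manning's equation gives V = (1/n) * R^(2/3) * S^(1/2).
First, compute R^(2/3) = 0.32^(2/3) = 0.4678.
Next, S^(1/2) = 0.0028^(1/2) = 0.052915.
Then 1/n = 1/0.041 = 24.39.
V = 24.39 * 0.4678 * 0.052915 = 0.6038 m/s.

0.6038


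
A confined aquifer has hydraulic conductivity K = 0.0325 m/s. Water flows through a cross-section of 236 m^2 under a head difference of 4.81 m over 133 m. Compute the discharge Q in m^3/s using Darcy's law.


Darcy's law: Q = K * A * i, where i = dh/L.
Hydraulic gradient i = 4.81 / 133 = 0.036165.
Q = 0.0325 * 236 * 0.036165
  = 0.2774 m^3/s.

0.2774


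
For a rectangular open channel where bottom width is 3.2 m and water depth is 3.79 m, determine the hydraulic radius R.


For a rectangular section:
Flow area A = b * y = 3.2 * 3.79 = 12.13 m^2.
Wetted perimeter P = b + 2y = 3.2 + 2*3.79 = 10.78 m.
Hydraulic radius R = A/P = 12.13 / 10.78 = 1.125 m.

1.125


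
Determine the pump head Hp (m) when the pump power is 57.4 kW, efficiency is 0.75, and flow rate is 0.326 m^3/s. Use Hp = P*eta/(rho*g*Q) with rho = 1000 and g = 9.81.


Pump head formula: Hp = P * eta / (rho * g * Q).
Numerator: P * eta = 57.4 * 1000 * 0.75 = 43050.0 W.
Denominator: rho * g * Q = 1000 * 9.81 * 0.326 = 3198.06.
Hp = 43050.0 / 3198.06 = 13.46 m.

13.46


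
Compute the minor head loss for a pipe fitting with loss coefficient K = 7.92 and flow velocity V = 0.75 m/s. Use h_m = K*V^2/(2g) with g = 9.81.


Minor loss formula: h_m = K * V^2/(2g).
V^2 = 0.75^2 = 0.5625.
V^2/(2g) = 0.5625 / 19.62 = 0.0287 m.
h_m = 7.92 * 0.0287 = 0.2271 m.

0.2271


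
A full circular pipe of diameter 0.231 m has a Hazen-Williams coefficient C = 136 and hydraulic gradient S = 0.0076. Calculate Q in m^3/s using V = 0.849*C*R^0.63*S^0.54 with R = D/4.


For a full circular pipe, R = D/4 = 0.231/4 = 0.0578 m.
V = 0.849 * 136 * 0.0578^0.63 * 0.0076^0.54
  = 0.849 * 136 * 0.165874 * 0.07172
  = 1.3736 m/s.
Pipe area A = pi*D^2/4 = pi*0.231^2/4 = 0.0419 m^2.
Q = A * V = 0.0419 * 1.3736 = 0.0576 m^3/s.

0.0576


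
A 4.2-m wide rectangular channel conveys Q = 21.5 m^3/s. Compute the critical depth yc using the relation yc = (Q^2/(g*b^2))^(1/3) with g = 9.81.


Using yc = (Q^2 / (g * b^2))^(1/3):
Q^2 = 21.5^2 = 462.25.
g * b^2 = 9.81 * 4.2^2 = 9.81 * 17.64 = 173.05.
Q^2 / (g*b^2) = 462.25 / 173.05 = 2.6712.
yc = 2.6712^(1/3) = 1.3875 m.

1.3875


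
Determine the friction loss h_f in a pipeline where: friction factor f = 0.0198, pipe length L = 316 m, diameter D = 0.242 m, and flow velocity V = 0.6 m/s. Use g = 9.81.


Darcy-Weisbach equation: h_f = f * (L/D) * V^2/(2g).
f * L/D = 0.0198 * 316/0.242 = 25.8545.
V^2/(2g) = 0.6^2 / (2*9.81) = 0.36 / 19.62 = 0.0183 m.
h_f = 25.8545 * 0.0183 = 0.474 m.

0.474


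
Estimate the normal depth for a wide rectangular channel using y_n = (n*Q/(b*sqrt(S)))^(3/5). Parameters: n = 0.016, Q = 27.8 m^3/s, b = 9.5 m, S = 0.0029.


We use the wide-channel approximation y_n = (n*Q/(b*sqrt(S)))^(3/5).
sqrt(S) = sqrt(0.0029) = 0.053852.
Numerator: n*Q = 0.016 * 27.8 = 0.4448.
Denominator: b*sqrt(S) = 9.5 * 0.053852 = 0.511594.
arg = 0.8694.
y_n = 0.8694^(3/5) = 0.9195 m.

0.9195


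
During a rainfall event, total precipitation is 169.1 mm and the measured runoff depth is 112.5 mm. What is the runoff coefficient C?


The runoff coefficient C = runoff depth / rainfall depth.
C = 112.5 / 169.1
  = 0.6653.

0.6653


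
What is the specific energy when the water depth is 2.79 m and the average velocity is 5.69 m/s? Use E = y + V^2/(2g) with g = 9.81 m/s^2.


Specific energy E = y + V^2/(2g).
Velocity head = V^2/(2g) = 5.69^2 / (2*9.81) = 32.3761 / 19.62 = 1.6502 m.
E = 2.79 + 1.6502 = 4.4402 m.

4.4402


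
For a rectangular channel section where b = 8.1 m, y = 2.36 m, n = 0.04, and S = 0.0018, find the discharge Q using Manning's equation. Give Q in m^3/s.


For a rectangular channel, the cross-sectional area A = b * y = 8.1 * 2.36 = 19.12 m^2.
The wetted perimeter P = b + 2y = 8.1 + 2*2.36 = 12.82 m.
Hydraulic radius R = A/P = 19.12/12.82 = 1.4911 m.
Velocity V = (1/n)*R^(2/3)*S^(1/2) = (1/0.04)*1.4911^(2/3)*0.0018^(1/2) = 1.3844 m/s.
Discharge Q = A * V = 19.12 * 1.3844 = 26.463 m^3/s.

26.463


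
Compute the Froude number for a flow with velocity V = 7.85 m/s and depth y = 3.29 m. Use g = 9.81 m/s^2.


The Froude number is defined as Fr = V / sqrt(g*y).
g*y = 9.81 * 3.29 = 32.2749.
sqrt(g*y) = sqrt(32.2749) = 5.6811.
Fr = 7.85 / 5.6811 = 1.3818.

1.3818


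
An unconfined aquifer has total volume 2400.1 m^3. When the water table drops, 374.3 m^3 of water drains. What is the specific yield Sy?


Specific yield Sy = Volume drained / Total volume.
Sy = 374.3 / 2400.1
   = 0.156.

0.156


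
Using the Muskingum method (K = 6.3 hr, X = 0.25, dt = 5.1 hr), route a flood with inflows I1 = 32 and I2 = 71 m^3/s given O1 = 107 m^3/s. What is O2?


Muskingum coefficients:
denom = 2*K*(1-X) + dt = 2*6.3*(1-0.25) + 5.1 = 14.55.
C0 = (dt - 2*K*X)/denom = (5.1 - 2*6.3*0.25)/14.55 = 0.134.
C1 = (dt + 2*K*X)/denom = (5.1 + 2*6.3*0.25)/14.55 = 0.567.
C2 = (2*K*(1-X) - dt)/denom = 0.299.
O2 = C0*I2 + C1*I1 + C2*O1
   = 0.134*71 + 0.567*32 + 0.299*107
   = 59.65 m^3/s.

59.65


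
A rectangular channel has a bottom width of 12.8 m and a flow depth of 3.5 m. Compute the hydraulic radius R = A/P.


For a rectangular section:
Flow area A = b * y = 12.8 * 3.5 = 44.8 m^2.
Wetted perimeter P = b + 2y = 12.8 + 2*3.5 = 19.8 m.
Hydraulic radius R = A/P = 44.8 / 19.8 = 2.2626 m.

2.2626


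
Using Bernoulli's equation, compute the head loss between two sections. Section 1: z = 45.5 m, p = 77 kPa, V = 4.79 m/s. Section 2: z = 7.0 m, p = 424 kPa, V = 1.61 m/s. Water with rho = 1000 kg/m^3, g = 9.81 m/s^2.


Total head at each section: H = z + p/(rho*g) + V^2/(2g).
H1 = 45.5 + 77*1000/(1000*9.81) + 4.79^2/(2*9.81)
   = 45.5 + 7.849 + 1.1694
   = 54.519 m.
H2 = 7.0 + 424*1000/(1000*9.81) + 1.61^2/(2*9.81)
   = 7.0 + 43.221 + 0.1321
   = 50.353 m.
h_L = H1 - H2 = 54.519 - 50.353 = 4.165 m.

4.165


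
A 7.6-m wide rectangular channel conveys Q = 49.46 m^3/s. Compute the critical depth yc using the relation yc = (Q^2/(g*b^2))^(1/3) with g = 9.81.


Using yc = (Q^2 / (g * b^2))^(1/3):
Q^2 = 49.46^2 = 2446.29.
g * b^2 = 9.81 * 7.6^2 = 9.81 * 57.76 = 566.63.
Q^2 / (g*b^2) = 2446.29 / 566.63 = 4.3173.
yc = 4.3173^(1/3) = 1.6283 m.

1.6283


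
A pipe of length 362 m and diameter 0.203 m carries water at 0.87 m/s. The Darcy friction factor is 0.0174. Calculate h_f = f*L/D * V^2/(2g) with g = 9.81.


Darcy-Weisbach equation: h_f = f * (L/D) * V^2/(2g).
f * L/D = 0.0174 * 362/0.203 = 31.0286.
V^2/(2g) = 0.87^2 / (2*9.81) = 0.7569 / 19.62 = 0.0386 m.
h_f = 31.0286 * 0.0386 = 1.197 m.

1.197


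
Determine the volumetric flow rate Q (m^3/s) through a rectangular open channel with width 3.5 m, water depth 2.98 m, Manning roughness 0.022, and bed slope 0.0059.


For a rectangular channel, the cross-sectional area A = b * y = 3.5 * 2.98 = 10.43 m^2.
The wetted perimeter P = b + 2y = 3.5 + 2*2.98 = 9.46 m.
Hydraulic radius R = A/P = 10.43/9.46 = 1.1025 m.
Velocity V = (1/n)*R^(2/3)*S^(1/2) = (1/0.022)*1.1025^(2/3)*0.0059^(1/2) = 3.7262 m/s.
Discharge Q = A * V = 10.43 * 3.7262 = 38.864 m^3/s.

38.864


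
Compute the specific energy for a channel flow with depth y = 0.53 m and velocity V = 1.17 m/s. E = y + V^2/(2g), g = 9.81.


Specific energy E = y + V^2/(2g).
Velocity head = V^2/(2g) = 1.17^2 / (2*9.81) = 1.3689 / 19.62 = 0.0698 m.
E = 0.53 + 0.0698 = 0.5998 m.

0.5998


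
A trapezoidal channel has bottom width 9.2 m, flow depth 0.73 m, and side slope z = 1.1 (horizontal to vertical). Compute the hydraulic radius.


For a trapezoidal section with side slope z:
A = (b + z*y)*y = (9.2 + 1.1*0.73)*0.73 = 7.302 m^2.
P = b + 2*y*sqrt(1 + z^2) = 9.2 + 2*0.73*sqrt(1 + 1.1^2) = 11.37 m.
R = A/P = 7.302 / 11.37 = 0.6422 m.

0.6422


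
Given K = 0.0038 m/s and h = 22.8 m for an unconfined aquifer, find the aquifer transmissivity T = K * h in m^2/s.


Transmissivity is defined as T = K * h.
T = 0.0038 * 22.8
  = 0.0866 m^2/s.

0.0866


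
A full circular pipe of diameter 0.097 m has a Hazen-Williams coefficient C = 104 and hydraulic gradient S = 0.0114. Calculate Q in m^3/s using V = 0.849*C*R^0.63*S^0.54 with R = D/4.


For a full circular pipe, R = D/4 = 0.097/4 = 0.0243 m.
V = 0.849 * 104 * 0.0243^0.63 * 0.0114^0.54
  = 0.849 * 104 * 0.096021 * 0.089275
  = 0.7569 m/s.
Pipe area A = pi*D^2/4 = pi*0.097^2/4 = 0.0074 m^2.
Q = A * V = 0.0074 * 0.7569 = 0.0056 m^3/s.

0.0056


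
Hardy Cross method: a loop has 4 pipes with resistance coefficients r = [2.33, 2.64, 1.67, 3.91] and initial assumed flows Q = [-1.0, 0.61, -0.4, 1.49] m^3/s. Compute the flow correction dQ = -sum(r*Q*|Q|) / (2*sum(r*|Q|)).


Numerator terms (r*Q*|Q|): 2.33*-1.0*|-1.0| = -2.33; 2.64*0.61*|0.61| = 0.9823; 1.67*-0.4*|-0.4| = -0.2672; 3.91*1.49*|1.49| = 8.6806.
Sum of numerator = 7.0657.
Denominator terms (r*|Q|): 2.33*|-1.0| = 2.33; 2.64*|0.61| = 1.6104; 1.67*|-0.4| = 0.668; 3.91*|1.49| = 5.8259.
2 * sum of denominator = 2 * 10.4343 = 20.8686.
dQ = -7.0657 / 20.8686 = -0.3386 m^3/s.

-0.3386


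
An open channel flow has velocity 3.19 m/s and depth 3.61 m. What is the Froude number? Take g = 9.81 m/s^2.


The Froude number is defined as Fr = V / sqrt(g*y).
g*y = 9.81 * 3.61 = 35.4141.
sqrt(g*y) = sqrt(35.4141) = 5.951.
Fr = 3.19 / 5.951 = 0.536.

0.536


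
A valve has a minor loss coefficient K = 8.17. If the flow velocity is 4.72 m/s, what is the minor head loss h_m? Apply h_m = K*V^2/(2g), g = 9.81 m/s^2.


Minor loss formula: h_m = K * V^2/(2g).
V^2 = 4.72^2 = 22.2784.
V^2/(2g) = 22.2784 / 19.62 = 1.1355 m.
h_m = 8.17 * 1.1355 = 9.277 m.

9.277


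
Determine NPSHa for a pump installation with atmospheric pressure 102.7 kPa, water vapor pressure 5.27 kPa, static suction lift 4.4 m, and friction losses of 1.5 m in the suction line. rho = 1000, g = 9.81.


NPSHa = p_atm/(rho*g) - z_s - hf_s - p_vap/(rho*g).
p_atm/(rho*g) = 102.7*1000 / (1000*9.81) = 10.469 m.
p_vap/(rho*g) = 5.27*1000 / (1000*9.81) = 0.537 m.
NPSHa = 10.469 - 4.4 - 1.5 - 0.537
      = 4.03 m.

4.03


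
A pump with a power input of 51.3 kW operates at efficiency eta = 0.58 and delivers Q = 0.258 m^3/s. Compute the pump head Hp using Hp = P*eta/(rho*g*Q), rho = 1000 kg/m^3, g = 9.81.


Pump head formula: Hp = P * eta / (rho * g * Q).
Numerator: P * eta = 51.3 * 1000 * 0.58 = 29754.0 W.
Denominator: rho * g * Q = 1000 * 9.81 * 0.258 = 2530.98.
Hp = 29754.0 / 2530.98 = 11.76 m.

11.76


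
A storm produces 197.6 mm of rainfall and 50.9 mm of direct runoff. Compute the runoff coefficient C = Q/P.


The runoff coefficient C = runoff depth / rainfall depth.
C = 50.9 / 197.6
  = 0.2576.

0.2576


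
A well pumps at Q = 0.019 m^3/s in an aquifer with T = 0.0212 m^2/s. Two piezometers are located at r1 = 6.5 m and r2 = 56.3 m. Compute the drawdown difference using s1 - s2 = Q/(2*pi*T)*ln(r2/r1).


Thiem equation: s1 - s2 = Q/(2*pi*T) * ln(r2/r1).
ln(r2/r1) = ln(56.3/6.5) = 2.1589.
Q/(2*pi*T) = 0.019 / (2*pi*0.0212) = 0.019 / 0.1332 = 0.1426.
s1 - s2 = 0.1426 * 2.1589 = 0.3079 m.

0.3079


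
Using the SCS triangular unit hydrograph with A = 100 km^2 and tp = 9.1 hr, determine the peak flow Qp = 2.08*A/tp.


SCS formula: Qp = 2.08 * A / tp.
Qp = 2.08 * 100 / 9.1
   = 208.0 / 9.1
   = 22.86 m^3/s per cm.

22.86


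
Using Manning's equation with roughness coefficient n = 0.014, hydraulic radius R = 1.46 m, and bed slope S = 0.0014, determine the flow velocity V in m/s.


Manning's equation gives V = (1/n) * R^(2/3) * S^(1/2).
First, compute R^(2/3) = 1.46^(2/3) = 1.287.
Next, S^(1/2) = 0.0014^(1/2) = 0.037417.
Then 1/n = 1/0.014 = 71.43.
V = 71.43 * 1.287 * 0.037417 = 3.4396 m/s.

3.4396


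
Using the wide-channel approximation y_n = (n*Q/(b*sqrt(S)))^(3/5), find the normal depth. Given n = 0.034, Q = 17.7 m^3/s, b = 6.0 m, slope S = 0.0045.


We use the wide-channel approximation y_n = (n*Q/(b*sqrt(S)))^(3/5).
sqrt(S) = sqrt(0.0045) = 0.067082.
Numerator: n*Q = 0.034 * 17.7 = 0.6018.
Denominator: b*sqrt(S) = 6.0 * 0.067082 = 0.402492.
arg = 1.4952.
y_n = 1.4952^(3/5) = 1.273 m.

1.273


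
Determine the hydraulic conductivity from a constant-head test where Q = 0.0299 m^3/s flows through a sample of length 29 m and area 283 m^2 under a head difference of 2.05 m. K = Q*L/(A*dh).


From K = Q*L / (A*dh):
Numerator: Q*L = 0.0299 * 29 = 0.8671.
Denominator: A*dh = 283 * 2.05 = 580.15.
K = 0.8671 / 580.15 = 0.001495 m/s.

0.001495


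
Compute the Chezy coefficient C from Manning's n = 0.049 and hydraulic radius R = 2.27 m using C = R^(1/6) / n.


The Chezy coefficient relates to Manning's n through C = R^(1/6) / n.
R^(1/6) = 2.27^(1/6) = 1.146404.
C = 1.146404 / 0.049 = 23.4 m^(1/2)/s.

23.4


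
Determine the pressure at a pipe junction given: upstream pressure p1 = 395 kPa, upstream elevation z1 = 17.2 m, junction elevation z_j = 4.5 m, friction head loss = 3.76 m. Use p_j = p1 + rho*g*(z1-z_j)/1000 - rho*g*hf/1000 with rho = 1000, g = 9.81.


Junction pressure: p_j = p1 + rho*g*(z1 - z_j)/1000 - rho*g*hf/1000.
Elevation term = 1000*9.81*(17.2 - 4.5)/1000 = 124.587 kPa.
Friction term = 1000*9.81*3.76/1000 = 36.886 kPa.
p_j = 395 + 124.587 - 36.886 = 482.7 kPa.

482.7


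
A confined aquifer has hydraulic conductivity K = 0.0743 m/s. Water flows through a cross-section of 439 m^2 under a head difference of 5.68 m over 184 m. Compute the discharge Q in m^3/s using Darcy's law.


Darcy's law: Q = K * A * i, where i = dh/L.
Hydraulic gradient i = 5.68 / 184 = 0.03087.
Q = 0.0743 * 439 * 0.03087
  = 1.0069 m^3/s.

1.0069


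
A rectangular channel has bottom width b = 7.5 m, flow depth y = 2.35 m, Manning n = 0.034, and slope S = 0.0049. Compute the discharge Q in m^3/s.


For a rectangular channel, the cross-sectional area A = b * y = 7.5 * 2.35 = 17.62 m^2.
The wetted perimeter P = b + 2y = 7.5 + 2*2.35 = 12.2 m.
Hydraulic radius R = A/P = 17.62/12.2 = 1.4447 m.
Velocity V = (1/n)*R^(2/3)*S^(1/2) = (1/0.034)*1.4447^(2/3)*0.0049^(1/2) = 2.6311 m/s.
Discharge Q = A * V = 17.62 * 2.6311 = 46.373 m^3/s.

46.373


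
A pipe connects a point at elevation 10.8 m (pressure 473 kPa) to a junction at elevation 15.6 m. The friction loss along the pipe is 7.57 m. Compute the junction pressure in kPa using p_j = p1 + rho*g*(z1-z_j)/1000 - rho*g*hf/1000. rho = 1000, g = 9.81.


Junction pressure: p_j = p1 + rho*g*(z1 - z_j)/1000 - rho*g*hf/1000.
Elevation term = 1000*9.81*(10.8 - 15.6)/1000 = -47.088 kPa.
Friction term = 1000*9.81*7.57/1000 = 74.262 kPa.
p_j = 473 + -47.088 - 74.262 = 351.65 kPa.

351.65


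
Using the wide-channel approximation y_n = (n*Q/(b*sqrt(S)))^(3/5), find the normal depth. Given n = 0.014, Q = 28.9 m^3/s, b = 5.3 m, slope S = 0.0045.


We use the wide-channel approximation y_n = (n*Q/(b*sqrt(S)))^(3/5).
sqrt(S) = sqrt(0.0045) = 0.067082.
Numerator: n*Q = 0.014 * 28.9 = 0.4046.
Denominator: b*sqrt(S) = 5.3 * 0.067082 = 0.355535.
arg = 1.138.
y_n = 1.138^(3/5) = 1.0807 m.

1.0807


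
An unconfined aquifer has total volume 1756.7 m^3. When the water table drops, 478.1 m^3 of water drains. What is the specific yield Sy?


Specific yield Sy = Volume drained / Total volume.
Sy = 478.1 / 1756.7
   = 0.2722.

0.2722


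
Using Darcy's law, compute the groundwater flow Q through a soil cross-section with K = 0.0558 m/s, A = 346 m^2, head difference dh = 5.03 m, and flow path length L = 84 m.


Darcy's law: Q = K * A * i, where i = dh/L.
Hydraulic gradient i = 5.03 / 84 = 0.059881.
Q = 0.0558 * 346 * 0.059881
  = 1.1561 m^3/s.

1.1561


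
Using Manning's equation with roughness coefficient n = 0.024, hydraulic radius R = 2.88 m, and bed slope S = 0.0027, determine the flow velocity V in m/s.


Manning's equation gives V = (1/n) * R^(2/3) * S^(1/2).
First, compute R^(2/3) = 2.88^(2/3) = 2.0242.
Next, S^(1/2) = 0.0027^(1/2) = 0.051962.
Then 1/n = 1/0.024 = 41.67.
V = 41.67 * 2.0242 * 0.051962 = 4.3826 m/s.

4.3826


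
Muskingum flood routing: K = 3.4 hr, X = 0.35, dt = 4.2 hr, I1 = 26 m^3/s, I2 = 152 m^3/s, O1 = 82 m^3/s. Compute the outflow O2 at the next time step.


Muskingum coefficients:
denom = 2*K*(1-X) + dt = 2*3.4*(1-0.35) + 4.2 = 8.62.
C0 = (dt - 2*K*X)/denom = (4.2 - 2*3.4*0.35)/8.62 = 0.2111.
C1 = (dt + 2*K*X)/denom = (4.2 + 2*3.4*0.35)/8.62 = 0.7633.
C2 = (2*K*(1-X) - dt)/denom = 0.0255.
O2 = C0*I2 + C1*I1 + C2*O1
   = 0.2111*152 + 0.7633*26 + 0.0255*82
   = 54.03 m^3/s.

54.03


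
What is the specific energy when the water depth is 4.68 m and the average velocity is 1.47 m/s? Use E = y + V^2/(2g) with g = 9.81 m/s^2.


Specific energy E = y + V^2/(2g).
Velocity head = V^2/(2g) = 1.47^2 / (2*9.81) = 2.1609 / 19.62 = 0.1101 m.
E = 4.68 + 0.1101 = 4.7901 m.

4.7901


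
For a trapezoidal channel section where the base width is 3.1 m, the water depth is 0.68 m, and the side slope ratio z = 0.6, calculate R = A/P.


For a trapezoidal section with side slope z:
A = (b + z*y)*y = (3.1 + 0.6*0.68)*0.68 = 2.385 m^2.
P = b + 2*y*sqrt(1 + z^2) = 3.1 + 2*0.68*sqrt(1 + 0.6^2) = 4.686 m.
R = A/P = 2.385 / 4.686 = 0.5091 m.

0.5091


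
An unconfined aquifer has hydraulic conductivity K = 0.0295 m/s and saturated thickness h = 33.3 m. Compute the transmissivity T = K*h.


Transmissivity is defined as T = K * h.
T = 0.0295 * 33.3
  = 0.9823 m^2/s.

0.9823


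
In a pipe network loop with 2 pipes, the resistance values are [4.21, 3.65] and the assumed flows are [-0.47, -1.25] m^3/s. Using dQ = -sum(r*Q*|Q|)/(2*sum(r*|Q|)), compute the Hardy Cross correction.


Numerator terms (r*Q*|Q|): 4.21*-0.47*|-0.47| = -0.93; 3.65*-1.25*|-1.25| = -5.7031.
Sum of numerator = -6.6331.
Denominator terms (r*|Q|): 4.21*|-0.47| = 1.9787; 3.65*|-1.25| = 4.5625.
2 * sum of denominator = 2 * 6.5412 = 13.0824.
dQ = --6.6331 / 13.0824 = 0.507 m^3/s.

0.507


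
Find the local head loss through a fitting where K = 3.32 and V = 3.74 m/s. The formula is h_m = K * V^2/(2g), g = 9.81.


Minor loss formula: h_m = K * V^2/(2g).
V^2 = 3.74^2 = 13.9876.
V^2/(2g) = 13.9876 / 19.62 = 0.7129 m.
h_m = 3.32 * 0.7129 = 2.3669 m.

2.3669


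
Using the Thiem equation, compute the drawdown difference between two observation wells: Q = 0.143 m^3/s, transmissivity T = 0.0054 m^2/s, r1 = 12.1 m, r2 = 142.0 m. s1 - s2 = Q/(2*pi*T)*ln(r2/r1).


Thiem equation: s1 - s2 = Q/(2*pi*T) * ln(r2/r1).
ln(r2/r1) = ln(142.0/12.1) = 2.4626.
Q/(2*pi*T) = 0.143 / (2*pi*0.0054) = 0.143 / 0.0339 = 4.2147.
s1 - s2 = 4.2147 * 2.4626 = 10.3791 m.

10.3791


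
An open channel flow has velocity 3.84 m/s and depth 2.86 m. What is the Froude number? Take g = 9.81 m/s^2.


The Froude number is defined as Fr = V / sqrt(g*y).
g*y = 9.81 * 2.86 = 28.0566.
sqrt(g*y) = sqrt(28.0566) = 5.2968.
Fr = 3.84 / 5.2968 = 0.725.

0.725


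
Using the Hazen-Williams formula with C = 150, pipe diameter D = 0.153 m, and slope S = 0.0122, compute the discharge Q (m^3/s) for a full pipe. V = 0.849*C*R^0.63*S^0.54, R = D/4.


For a full circular pipe, R = D/4 = 0.153/4 = 0.0382 m.
V = 0.849 * 150 * 0.0382^0.63 * 0.0122^0.54
  = 0.849 * 150 * 0.127955 * 0.092605
  = 1.509 m/s.
Pipe area A = pi*D^2/4 = pi*0.153^2/4 = 0.0184 m^2.
Q = A * V = 0.0184 * 1.509 = 0.0277 m^3/s.

0.0277


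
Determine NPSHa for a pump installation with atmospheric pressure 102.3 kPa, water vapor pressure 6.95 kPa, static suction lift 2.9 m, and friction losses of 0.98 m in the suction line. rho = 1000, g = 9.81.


NPSHa = p_atm/(rho*g) - z_s - hf_s - p_vap/(rho*g).
p_atm/(rho*g) = 102.3*1000 / (1000*9.81) = 10.428 m.
p_vap/(rho*g) = 6.95*1000 / (1000*9.81) = 0.708 m.
NPSHa = 10.428 - 2.9 - 0.98 - 0.708
      = 5.84 m.

5.84


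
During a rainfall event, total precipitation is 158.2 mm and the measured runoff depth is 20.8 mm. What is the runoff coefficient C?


The runoff coefficient C = runoff depth / rainfall depth.
C = 20.8 / 158.2
  = 0.1315.

0.1315


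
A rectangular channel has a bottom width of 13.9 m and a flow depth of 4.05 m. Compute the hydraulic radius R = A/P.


For a rectangular section:
Flow area A = b * y = 13.9 * 4.05 = 56.3 m^2.
Wetted perimeter P = b + 2y = 13.9 + 2*4.05 = 22.0 m.
Hydraulic radius R = A/P = 56.3 / 22.0 = 2.5589 m.

2.5589


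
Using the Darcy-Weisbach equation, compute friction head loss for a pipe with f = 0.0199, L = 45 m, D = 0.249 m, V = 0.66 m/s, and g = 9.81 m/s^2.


Darcy-Weisbach equation: h_f = f * (L/D) * V^2/(2g).
f * L/D = 0.0199 * 45/0.249 = 3.5964.
V^2/(2g) = 0.66^2 / (2*9.81) = 0.4356 / 19.62 = 0.0222 m.
h_f = 3.5964 * 0.0222 = 0.08 m.

0.08


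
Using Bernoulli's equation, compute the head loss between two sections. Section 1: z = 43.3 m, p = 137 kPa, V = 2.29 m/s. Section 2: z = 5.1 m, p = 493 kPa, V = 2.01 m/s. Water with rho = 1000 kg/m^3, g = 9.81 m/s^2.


Total head at each section: H = z + p/(rho*g) + V^2/(2g).
H1 = 43.3 + 137*1000/(1000*9.81) + 2.29^2/(2*9.81)
   = 43.3 + 13.965 + 0.2673
   = 57.533 m.
H2 = 5.1 + 493*1000/(1000*9.81) + 2.01^2/(2*9.81)
   = 5.1 + 50.255 + 0.2059
   = 55.561 m.
h_L = H1 - H2 = 57.533 - 55.561 = 1.972 m.

1.972


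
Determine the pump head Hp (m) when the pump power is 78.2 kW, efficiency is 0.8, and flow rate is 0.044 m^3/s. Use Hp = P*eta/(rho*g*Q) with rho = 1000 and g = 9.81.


Pump head formula: Hp = P * eta / (rho * g * Q).
Numerator: P * eta = 78.2 * 1000 * 0.8 = 62560.0 W.
Denominator: rho * g * Q = 1000 * 9.81 * 0.044 = 431.64.
Hp = 62560.0 / 431.64 = 144.94 m.

144.94


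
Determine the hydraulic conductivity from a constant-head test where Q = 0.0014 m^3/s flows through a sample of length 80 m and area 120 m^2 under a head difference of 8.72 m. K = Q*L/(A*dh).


From K = Q*L / (A*dh):
Numerator: Q*L = 0.0014 * 80 = 0.112.
Denominator: A*dh = 120 * 8.72 = 1046.4.
K = 0.112 / 1046.4 = 0.000107 m/s.

0.000107


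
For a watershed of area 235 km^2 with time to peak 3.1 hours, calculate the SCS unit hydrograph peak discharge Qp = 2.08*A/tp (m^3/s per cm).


SCS formula: Qp = 2.08 * A / tp.
Qp = 2.08 * 235 / 3.1
   = 488.8 / 3.1
   = 157.68 m^3/s per cm.

157.68


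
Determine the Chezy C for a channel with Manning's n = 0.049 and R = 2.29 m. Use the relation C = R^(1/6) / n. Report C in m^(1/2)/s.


The Chezy coefficient relates to Manning's n through C = R^(1/6) / n.
R^(1/6) = 2.29^(1/6) = 1.148081.
C = 1.148081 / 0.049 = 23.43 m^(1/2)/s.

23.43


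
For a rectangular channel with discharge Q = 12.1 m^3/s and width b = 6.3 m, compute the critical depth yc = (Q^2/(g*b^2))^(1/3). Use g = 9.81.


Using yc = (Q^2 / (g * b^2))^(1/3):
Q^2 = 12.1^2 = 146.41.
g * b^2 = 9.81 * 6.3^2 = 9.81 * 39.69 = 389.36.
Q^2 / (g*b^2) = 146.41 / 389.36 = 0.376.
yc = 0.376^(1/3) = 0.7218 m.

0.7218


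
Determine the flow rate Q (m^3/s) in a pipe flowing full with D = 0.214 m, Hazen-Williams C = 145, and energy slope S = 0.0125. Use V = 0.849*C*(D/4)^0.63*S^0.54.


For a full circular pipe, R = D/4 = 0.214/4 = 0.0535 m.
V = 0.849 * 145 * 0.0535^0.63 * 0.0125^0.54
  = 0.849 * 145 * 0.158075 * 0.093828
  = 1.8259 m/s.
Pipe area A = pi*D^2/4 = pi*0.214^2/4 = 0.036 m^2.
Q = A * V = 0.036 * 1.8259 = 0.0657 m^3/s.

0.0657


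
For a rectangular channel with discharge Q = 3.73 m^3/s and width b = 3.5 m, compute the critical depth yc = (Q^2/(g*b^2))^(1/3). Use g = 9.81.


Using yc = (Q^2 / (g * b^2))^(1/3):
Q^2 = 3.73^2 = 13.91.
g * b^2 = 9.81 * 3.5^2 = 9.81 * 12.25 = 120.17.
Q^2 / (g*b^2) = 13.91 / 120.17 = 0.1158.
yc = 0.1158^(1/3) = 0.4874 m.

0.4874


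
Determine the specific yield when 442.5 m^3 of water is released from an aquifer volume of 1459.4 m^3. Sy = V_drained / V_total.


Specific yield Sy = Volume drained / Total volume.
Sy = 442.5 / 1459.4
   = 0.3032.

0.3032


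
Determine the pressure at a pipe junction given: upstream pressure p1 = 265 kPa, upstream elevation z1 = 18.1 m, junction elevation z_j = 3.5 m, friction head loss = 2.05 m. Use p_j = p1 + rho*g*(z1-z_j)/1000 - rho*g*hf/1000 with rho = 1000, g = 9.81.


Junction pressure: p_j = p1 + rho*g*(z1 - z_j)/1000 - rho*g*hf/1000.
Elevation term = 1000*9.81*(18.1 - 3.5)/1000 = 143.226 kPa.
Friction term = 1000*9.81*2.05/1000 = 20.11 kPa.
p_j = 265 + 143.226 - 20.11 = 388.12 kPa.

388.12


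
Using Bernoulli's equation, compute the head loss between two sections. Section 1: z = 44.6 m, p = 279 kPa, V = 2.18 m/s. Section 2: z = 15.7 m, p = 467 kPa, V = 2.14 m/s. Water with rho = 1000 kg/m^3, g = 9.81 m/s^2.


Total head at each section: H = z + p/(rho*g) + V^2/(2g).
H1 = 44.6 + 279*1000/(1000*9.81) + 2.18^2/(2*9.81)
   = 44.6 + 28.44 + 0.2422
   = 73.283 m.
H2 = 15.7 + 467*1000/(1000*9.81) + 2.14^2/(2*9.81)
   = 15.7 + 47.604 + 0.2334
   = 63.538 m.
h_L = H1 - H2 = 73.283 - 63.538 = 9.745 m.

9.745


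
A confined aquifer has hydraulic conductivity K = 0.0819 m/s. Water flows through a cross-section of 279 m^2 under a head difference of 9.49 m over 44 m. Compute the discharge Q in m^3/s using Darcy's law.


Darcy's law: Q = K * A * i, where i = dh/L.
Hydraulic gradient i = 9.49 / 44 = 0.215682.
Q = 0.0819 * 279 * 0.215682
  = 4.9284 m^3/s.

4.9284


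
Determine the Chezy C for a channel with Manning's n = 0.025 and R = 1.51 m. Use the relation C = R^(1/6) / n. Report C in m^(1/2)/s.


The Chezy coefficient relates to Manning's n through C = R^(1/6) / n.
R^(1/6) = 1.51^(1/6) = 1.071099.
C = 1.071099 / 0.025 = 42.84 m^(1/2)/s.

42.84


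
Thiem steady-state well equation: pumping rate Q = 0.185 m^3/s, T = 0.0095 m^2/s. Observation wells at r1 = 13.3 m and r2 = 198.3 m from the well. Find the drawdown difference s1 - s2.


Thiem equation: s1 - s2 = Q/(2*pi*T) * ln(r2/r1).
ln(r2/r1) = ln(198.3/13.3) = 2.702.
Q/(2*pi*T) = 0.185 / (2*pi*0.0095) = 0.185 / 0.0597 = 3.0993.
s1 - s2 = 3.0993 * 2.702 = 8.3745 m.

8.3745


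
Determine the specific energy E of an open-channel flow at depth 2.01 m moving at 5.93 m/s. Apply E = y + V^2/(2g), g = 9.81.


Specific energy E = y + V^2/(2g).
Velocity head = V^2/(2g) = 5.93^2 / (2*9.81) = 35.1649 / 19.62 = 1.7923 m.
E = 2.01 + 1.7923 = 3.8023 m.

3.8023


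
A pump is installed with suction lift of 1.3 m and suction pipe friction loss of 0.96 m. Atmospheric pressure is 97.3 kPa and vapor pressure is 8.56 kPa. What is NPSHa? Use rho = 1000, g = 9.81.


NPSHa = p_atm/(rho*g) - z_s - hf_s - p_vap/(rho*g).
p_atm/(rho*g) = 97.3*1000 / (1000*9.81) = 9.918 m.
p_vap/(rho*g) = 8.56*1000 / (1000*9.81) = 0.873 m.
NPSHa = 9.918 - 1.3 - 0.96 - 0.873
      = 6.79 m.

6.79


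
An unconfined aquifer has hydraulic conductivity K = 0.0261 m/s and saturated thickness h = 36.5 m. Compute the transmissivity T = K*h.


Transmissivity is defined as T = K * h.
T = 0.0261 * 36.5
  = 0.9527 m^2/s.

0.9527


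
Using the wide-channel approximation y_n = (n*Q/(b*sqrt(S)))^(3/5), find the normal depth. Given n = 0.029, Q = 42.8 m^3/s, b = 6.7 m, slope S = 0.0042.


We use the wide-channel approximation y_n = (n*Q/(b*sqrt(S)))^(3/5).
sqrt(S) = sqrt(0.0042) = 0.064807.
Numerator: n*Q = 0.029 * 42.8 = 1.2412.
Denominator: b*sqrt(S) = 6.7 * 0.064807 = 0.434207.
arg = 2.8585.
y_n = 2.8585^(3/5) = 1.878 m.

1.878


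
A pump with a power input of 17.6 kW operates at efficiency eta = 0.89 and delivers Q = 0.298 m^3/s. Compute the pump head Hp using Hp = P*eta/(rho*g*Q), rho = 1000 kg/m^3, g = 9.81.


Pump head formula: Hp = P * eta / (rho * g * Q).
Numerator: P * eta = 17.6 * 1000 * 0.89 = 15664.0 W.
Denominator: rho * g * Q = 1000 * 9.81 * 0.298 = 2923.38.
Hp = 15664.0 / 2923.38 = 5.36 m.

5.36


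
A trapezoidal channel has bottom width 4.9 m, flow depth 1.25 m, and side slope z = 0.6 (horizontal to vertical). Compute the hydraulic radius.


For a trapezoidal section with side slope z:
A = (b + z*y)*y = (4.9 + 0.6*1.25)*1.25 = 7.062 m^2.
P = b + 2*y*sqrt(1 + z^2) = 4.9 + 2*1.25*sqrt(1 + 0.6^2) = 7.815 m.
R = A/P = 7.062 / 7.815 = 0.9037 m.

0.9037


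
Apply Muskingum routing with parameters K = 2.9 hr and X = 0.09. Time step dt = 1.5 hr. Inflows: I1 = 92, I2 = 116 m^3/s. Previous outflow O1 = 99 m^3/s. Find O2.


Muskingum coefficients:
denom = 2*K*(1-X) + dt = 2*2.9*(1-0.09) + 1.5 = 6.778.
C0 = (dt - 2*K*X)/denom = (1.5 - 2*2.9*0.09)/6.778 = 0.1443.
C1 = (dt + 2*K*X)/denom = (1.5 + 2*2.9*0.09)/6.778 = 0.2983.
C2 = (2*K*(1-X) - dt)/denom = 0.5574.
O2 = C0*I2 + C1*I1 + C2*O1
   = 0.1443*116 + 0.2983*92 + 0.5574*99
   = 99.36 m^3/s.

99.36


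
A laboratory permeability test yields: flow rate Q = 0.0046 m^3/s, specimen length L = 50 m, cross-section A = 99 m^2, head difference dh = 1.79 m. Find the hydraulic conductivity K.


From K = Q*L / (A*dh):
Numerator: Q*L = 0.0046 * 50 = 0.23.
Denominator: A*dh = 99 * 1.79 = 177.21.
K = 0.23 / 177.21 = 0.001298 m/s.

0.001298


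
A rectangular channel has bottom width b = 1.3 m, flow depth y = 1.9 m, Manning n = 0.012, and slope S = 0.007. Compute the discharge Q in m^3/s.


For a rectangular channel, the cross-sectional area A = b * y = 1.3 * 1.9 = 2.47 m^2.
The wetted perimeter P = b + 2y = 1.3 + 2*1.9 = 5.1 m.
Hydraulic radius R = A/P = 2.47/5.1 = 0.4843 m.
Velocity V = (1/n)*R^(2/3)*S^(1/2) = (1/0.012)*0.4843^(2/3)*0.007^(1/2) = 4.2998 m/s.
Discharge Q = A * V = 2.47 * 4.2998 = 10.621 m^3/s.

10.621


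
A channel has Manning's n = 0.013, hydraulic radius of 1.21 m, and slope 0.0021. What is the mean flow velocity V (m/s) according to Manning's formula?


Manning's equation gives V = (1/n) * R^(2/3) * S^(1/2).
First, compute R^(2/3) = 1.21^(2/3) = 1.1355.
Next, S^(1/2) = 0.0021^(1/2) = 0.045826.
Then 1/n = 1/0.013 = 76.92.
V = 76.92 * 1.1355 * 0.045826 = 4.0027 m/s.

4.0027


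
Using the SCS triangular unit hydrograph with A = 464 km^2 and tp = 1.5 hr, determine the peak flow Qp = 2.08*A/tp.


SCS formula: Qp = 2.08 * A / tp.
Qp = 2.08 * 464 / 1.5
   = 965.12 / 1.5
   = 643.41 m^3/s per cm.

643.41


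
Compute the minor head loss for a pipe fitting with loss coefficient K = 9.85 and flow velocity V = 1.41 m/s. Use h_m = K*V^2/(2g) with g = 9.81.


Minor loss formula: h_m = K * V^2/(2g).
V^2 = 1.41^2 = 1.9881.
V^2/(2g) = 1.9881 / 19.62 = 0.1013 m.
h_m = 9.85 * 0.1013 = 0.9981 m.

0.9981


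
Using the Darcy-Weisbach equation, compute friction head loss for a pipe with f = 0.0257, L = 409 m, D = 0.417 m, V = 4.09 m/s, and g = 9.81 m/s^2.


Darcy-Weisbach equation: h_f = f * (L/D) * V^2/(2g).
f * L/D = 0.0257 * 409/0.417 = 25.207.
V^2/(2g) = 4.09^2 / (2*9.81) = 16.7281 / 19.62 = 0.8526 m.
h_f = 25.207 * 0.8526 = 21.492 m.

21.492


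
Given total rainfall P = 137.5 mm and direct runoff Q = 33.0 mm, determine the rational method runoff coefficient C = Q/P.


The runoff coefficient C = runoff depth / rainfall depth.
C = 33.0 / 137.5
  = 0.24.

0.24


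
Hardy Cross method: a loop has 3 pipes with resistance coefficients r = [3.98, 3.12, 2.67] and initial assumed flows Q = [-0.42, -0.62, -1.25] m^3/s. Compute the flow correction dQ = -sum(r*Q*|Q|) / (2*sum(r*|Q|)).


Numerator terms (r*Q*|Q|): 3.98*-0.42*|-0.42| = -0.7021; 3.12*-0.62*|-0.62| = -1.1993; 2.67*-1.25*|-1.25| = -4.1719.
Sum of numerator = -6.0733.
Denominator terms (r*|Q|): 3.98*|-0.42| = 1.6716; 3.12*|-0.62| = 1.9344; 2.67*|-1.25| = 3.3375.
2 * sum of denominator = 2 * 6.9435 = 13.887.
dQ = --6.0733 / 13.887 = 0.4373 m^3/s.

0.4373


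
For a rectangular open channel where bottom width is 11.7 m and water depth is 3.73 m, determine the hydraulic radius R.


For a rectangular section:
Flow area A = b * y = 11.7 * 3.73 = 43.64 m^2.
Wetted perimeter P = b + 2y = 11.7 + 2*3.73 = 19.16 m.
Hydraulic radius R = A/P = 43.64 / 19.16 = 2.2777 m.

2.2777


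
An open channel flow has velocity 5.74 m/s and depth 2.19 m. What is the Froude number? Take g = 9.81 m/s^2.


The Froude number is defined as Fr = V / sqrt(g*y).
g*y = 9.81 * 2.19 = 21.4839.
sqrt(g*y) = sqrt(21.4839) = 4.6351.
Fr = 5.74 / 4.6351 = 1.2384.

1.2384


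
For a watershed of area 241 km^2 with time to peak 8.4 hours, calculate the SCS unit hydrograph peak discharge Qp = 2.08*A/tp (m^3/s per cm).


SCS formula: Qp = 2.08 * A / tp.
Qp = 2.08 * 241 / 8.4
   = 501.28 / 8.4
   = 59.68 m^3/s per cm.

59.68


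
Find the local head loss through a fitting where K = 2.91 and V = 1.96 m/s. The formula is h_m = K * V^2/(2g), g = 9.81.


Minor loss formula: h_m = K * V^2/(2g).
V^2 = 1.96^2 = 3.8416.
V^2/(2g) = 3.8416 / 19.62 = 0.1958 m.
h_m = 2.91 * 0.1958 = 0.5698 m.

0.5698


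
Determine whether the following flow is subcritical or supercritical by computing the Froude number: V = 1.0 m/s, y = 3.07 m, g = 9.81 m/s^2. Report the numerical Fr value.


The Froude number is defined as Fr = V / sqrt(g*y).
g*y = 9.81 * 3.07 = 30.1167.
sqrt(g*y) = sqrt(30.1167) = 5.4879.
Fr = 1.0 / 5.4879 = 0.1822.
Since Fr < 1, the flow is subcritical.

0.1822


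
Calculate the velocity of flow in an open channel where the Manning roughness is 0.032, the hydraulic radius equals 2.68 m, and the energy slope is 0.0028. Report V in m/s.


Manning's equation gives V = (1/n) * R^(2/3) * S^(1/2).
First, compute R^(2/3) = 2.68^(2/3) = 1.9294.
Next, S^(1/2) = 0.0028^(1/2) = 0.052915.
Then 1/n = 1/0.032 = 31.25.
V = 31.25 * 1.9294 * 0.052915 = 3.1905 m/s.

3.1905
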